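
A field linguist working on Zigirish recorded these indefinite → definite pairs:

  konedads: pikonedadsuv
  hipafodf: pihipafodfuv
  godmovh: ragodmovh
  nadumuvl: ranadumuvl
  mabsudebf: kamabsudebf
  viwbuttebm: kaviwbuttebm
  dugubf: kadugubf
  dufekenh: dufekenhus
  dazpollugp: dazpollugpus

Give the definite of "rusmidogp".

rusmidogpus

hipafodf and mabsudebf both end in -f yet inflect differently (pihipafodfuv, kamabsudebf), so the final letter is not what conditions the rule; the second-to-last letter is.
"rusmidogp" has second-to-last letter 'g'. The one such stem in the data (dazpollugp → dazpollugpus) adds -us, so the same rule applies.
The other patterns: stems whose second-to-last letter is 'd' add pi- … -uv around the stem; stems whose second-to-last letter is 'v' add the prefix ra-; stems whose second-to-last letter is 'b' add the prefix ka-.
So rusmidogp → rusmidogpus.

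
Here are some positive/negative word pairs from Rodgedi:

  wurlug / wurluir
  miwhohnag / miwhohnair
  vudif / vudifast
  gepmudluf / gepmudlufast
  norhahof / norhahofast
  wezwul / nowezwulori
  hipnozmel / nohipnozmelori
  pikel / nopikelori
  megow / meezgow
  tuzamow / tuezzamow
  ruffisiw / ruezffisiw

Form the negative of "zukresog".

zukresoir

"zukresog" ends in -g. The stems ending in -g (wurlug → wurluir, miwhohnag → miwhohnair) drop the final letter and add -ir.
The other patterns: stems ending in -f add -ast; stems ending in -l add no- … -ori around the stem; stems ending in -w insert -ez- after the first vowel.
So zukresog → zukresoir.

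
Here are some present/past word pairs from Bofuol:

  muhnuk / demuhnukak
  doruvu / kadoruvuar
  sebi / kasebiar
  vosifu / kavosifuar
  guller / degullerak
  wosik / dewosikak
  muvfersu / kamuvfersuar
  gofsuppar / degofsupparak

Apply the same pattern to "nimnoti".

muhnuk and doruvu both have last vowel 'u' yet inflect differently (demuhnukak, kadoruvuar), so the last vowel is not what conditions the rule; the final letter is.
"nimnoti" ends in -i. The one such stem in the data (sebi → kasebiar) adds ka- … -ar around the stem, so the same rule applies.
The other pattern: stems ending in -k or -r add de- … -ak around the stem.
So nimnoti → kanimnotiar.

kanimnotiar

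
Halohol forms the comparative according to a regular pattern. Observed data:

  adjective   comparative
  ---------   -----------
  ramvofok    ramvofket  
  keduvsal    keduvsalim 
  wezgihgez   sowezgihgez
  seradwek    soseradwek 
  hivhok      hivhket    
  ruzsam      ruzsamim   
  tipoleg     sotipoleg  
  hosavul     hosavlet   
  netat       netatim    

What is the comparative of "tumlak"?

"tumlak" has last vowel 'a'. The stems whose last vowel is 'a' (keduvsal → keduvsalim, ruzsam → ruzsamim, netat → netatim) add -im.
The other patterns: stems whose last vowel is 'e' add the prefix so-; stems whose last vowel is 'o' or 'u' delete the last vowel and add -et.
So tumlak → tumlakim.

tumlakim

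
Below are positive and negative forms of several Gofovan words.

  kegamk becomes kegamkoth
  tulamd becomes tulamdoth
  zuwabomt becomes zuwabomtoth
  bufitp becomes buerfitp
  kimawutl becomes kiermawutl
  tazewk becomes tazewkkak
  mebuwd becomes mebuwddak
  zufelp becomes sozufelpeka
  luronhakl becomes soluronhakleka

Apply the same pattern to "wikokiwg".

kegamk and tazewk both end in -k yet inflect differently (kegamkoth, tazewkkak), so the final letter is not what conditions the rule; the second-to-last letter is.
"wikokiwg" has second-to-last letter 'w'. The stems whose second-to-last letter is 'w' (tazewk → tazewkkak, mebuwd → mebuwddak) double the final consonant and add -ak.
So wikokiwg → wikokiwggak.

wikokiwggak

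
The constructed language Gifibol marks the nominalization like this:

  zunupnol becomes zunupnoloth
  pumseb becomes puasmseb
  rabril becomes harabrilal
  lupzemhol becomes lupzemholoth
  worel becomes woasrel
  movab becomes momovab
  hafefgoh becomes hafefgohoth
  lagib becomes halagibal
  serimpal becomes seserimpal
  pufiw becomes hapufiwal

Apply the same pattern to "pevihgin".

hapevihginal

rabril and zunupnol both end in -l yet inflect differently (harabrilal, zunupnoloth), so the final letter is not what conditions the rule; the last vowel is.
"pevihgin" has last vowel 'i'. The stems whose last vowel is 'i' (pufiw → hapufiwal, lagib → halagibal, rabril → harabrilal) add ha- … -al around the stem.
So pevihgin → hapevihginal.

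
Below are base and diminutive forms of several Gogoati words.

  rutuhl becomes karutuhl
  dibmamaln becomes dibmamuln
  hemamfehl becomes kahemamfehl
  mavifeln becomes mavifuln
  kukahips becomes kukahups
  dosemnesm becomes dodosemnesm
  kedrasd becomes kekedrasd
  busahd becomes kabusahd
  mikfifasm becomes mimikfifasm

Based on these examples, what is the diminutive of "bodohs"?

kabodohs

kedrasd and busahd both end in -d yet inflect differently (kekedrasd, kabusahd), so the final letter is not what conditions the rule; the second-to-last letter is.
"bodohs" has second-to-last letter 'h'. The stems whose second-to-last letter is 'h' (rutuhl → karutuhl, busahd → kabusahd, hemamfehl → kahemamfehl) add the prefix ka-.
The other patterns: stems whose second-to-last letter is 'l' or 'p' change the last vowel to 'u'; stems whose second-to-last letter is 's' repeat the first consonant+vowel as a prefix.
So bodohs → kabodohs.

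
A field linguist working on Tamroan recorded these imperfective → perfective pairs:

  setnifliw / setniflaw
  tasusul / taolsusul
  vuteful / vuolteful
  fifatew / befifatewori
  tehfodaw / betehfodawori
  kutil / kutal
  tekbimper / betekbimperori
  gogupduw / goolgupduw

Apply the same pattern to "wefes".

bewefesori

gogupduw and setnifliw both end in -w yet inflect differently (goolgupduw, setniflaw), so the final letter is not what conditions the rule; the last vowel is.
"wefes" has last vowel 'e'. The stems whose last vowel is 'e' (fifatew → befifatewori, tekbimper → betekbimperori) add be- … -ori around the stem.
The other patterns: stems whose last vowel is 'u' insert -ol- after the first vowel; stems whose last vowel is 'i' change the last vowel to 'a'.
So wefes → bewefesori.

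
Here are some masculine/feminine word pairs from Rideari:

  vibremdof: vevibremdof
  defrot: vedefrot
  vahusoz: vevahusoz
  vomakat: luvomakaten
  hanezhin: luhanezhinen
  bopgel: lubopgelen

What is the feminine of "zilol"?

vezilol

"zilol" has last vowel 'o'. The stems whose last vowel is 'o' (vibremdof → vevibremdof, defrot → vedefrot, vahusoz → vevahusoz) add the prefix ve-.
The other pattern: stems whose last vowel is 'a', 'e' or 'i' add lu- … -en around the stem.
So zilol → vezilol.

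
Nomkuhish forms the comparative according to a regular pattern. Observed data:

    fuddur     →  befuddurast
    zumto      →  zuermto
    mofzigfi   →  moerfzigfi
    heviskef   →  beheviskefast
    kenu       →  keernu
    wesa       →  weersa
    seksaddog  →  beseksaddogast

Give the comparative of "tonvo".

toernvo

kenu and fuddur both have last vowel 'u' yet inflect differently (keernu, befuddurast), so the last vowel is not what conditions the rule; whether the stem ends in a vowel or a consonant is.
"tonvo" ends in a vowel. The stems ending in a vowel (wesa → weersa, zumto → zuermto, mofzigfi → moerfzigfi) insert -er- after the first vowel.
So tonvo → toernvo.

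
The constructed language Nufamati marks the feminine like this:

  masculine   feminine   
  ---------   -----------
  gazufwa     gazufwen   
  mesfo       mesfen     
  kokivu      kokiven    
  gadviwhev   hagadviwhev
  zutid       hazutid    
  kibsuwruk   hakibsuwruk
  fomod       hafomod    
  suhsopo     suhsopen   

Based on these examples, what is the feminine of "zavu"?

"zavu" ends in a vowel. The stems ending in a vowel (kokivu → kokiven, suhsopo → suhsopen, mesfo → mesfen) drop the final letter and add -en.
So zavu → zaven.

zaven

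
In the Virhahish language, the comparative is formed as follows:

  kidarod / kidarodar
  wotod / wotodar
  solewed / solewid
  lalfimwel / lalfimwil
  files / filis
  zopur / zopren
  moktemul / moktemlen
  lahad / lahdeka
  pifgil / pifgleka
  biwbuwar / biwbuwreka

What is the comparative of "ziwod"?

kidarod and solewed both end in -d yet inflect differently (kidarodar, solewid), so the final letter is not what conditions the rule; the last vowel is.
"ziwod" has last vowel 'o'. The stems whose last vowel is 'o' (kidarod → kidarodar, wotod → wotodar) add -ar.
So ziwod → ziwodar.

ziwodar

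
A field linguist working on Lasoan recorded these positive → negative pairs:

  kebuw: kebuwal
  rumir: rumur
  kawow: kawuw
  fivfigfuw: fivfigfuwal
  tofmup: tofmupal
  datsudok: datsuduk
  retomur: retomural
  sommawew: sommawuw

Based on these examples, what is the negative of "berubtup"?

berubtupal

fivfigfuw and sommawew both end in -w yet inflect differently (fivfigfuwal, sommawuw), so the final letter is not what conditions the rule; the last vowel is.
"berubtup" has last vowel 'u'. The stems whose last vowel is 'u' (fivfigfuw → fivfigfuwal, tofmup → tofmupal, retomur → retomural) add -al.
The other pattern: stems whose last vowel is 'e', 'i' or 'o' change the last vowel to 'u'.
So berubtup → berubtupal.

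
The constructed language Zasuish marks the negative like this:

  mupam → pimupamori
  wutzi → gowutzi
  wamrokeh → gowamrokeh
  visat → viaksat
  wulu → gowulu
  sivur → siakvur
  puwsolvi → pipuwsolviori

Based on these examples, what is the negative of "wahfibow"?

wutzi and puwsolvi both end in -i yet inflect differently (gowutzi, pipuwsolviori), so the final letter is not what conditions the rule; the first letter is.
"wahfibow" begins with w-. The stems beginning with w- (wamrokeh → gowamrokeh, wutzi → gowutzi, wulu → gowulu) add the prefix go-.
The other patterns: stems beginning with m- or p- add pi- … -ori around the stem; stems beginning with s- or v- insert -ak- after the first vowel.
So wahfibow → gowahfibow.

gowahfibow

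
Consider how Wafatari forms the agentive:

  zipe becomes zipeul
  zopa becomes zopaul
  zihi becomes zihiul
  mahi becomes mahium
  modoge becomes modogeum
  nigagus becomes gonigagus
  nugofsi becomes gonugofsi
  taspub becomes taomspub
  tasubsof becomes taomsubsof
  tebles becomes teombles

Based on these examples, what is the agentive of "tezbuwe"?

teomzbuwe

zihi and mahi both end in -i yet inflect differently (zihiul, mahium), so the final letter is not what conditions the rule; the first letter is.
"tezbuwe" begins with t-. The stems beginning with t- (taspub → taomspub, tasubsof → taomsubsof, tebles → teombles) insert -om- after the first vowel.
The other patterns: stems beginning with z- add -ul; stems beginning with m- add -um; stems beginning with n- add the prefix go-.
So tezbuwe → teomzbuwe.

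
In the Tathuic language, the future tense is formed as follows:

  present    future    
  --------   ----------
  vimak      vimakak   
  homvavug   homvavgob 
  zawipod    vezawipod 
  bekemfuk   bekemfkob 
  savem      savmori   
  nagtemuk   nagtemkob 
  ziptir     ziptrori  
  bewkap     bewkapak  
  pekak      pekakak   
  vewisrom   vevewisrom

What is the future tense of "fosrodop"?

"fosrodop" has last vowel 'o'. The stems whose last vowel is 'o' (zawipod → vezawipod, vewisrom → vevewisrom) add the prefix ve-.
So fosrodop → vefosrodop.

vefosrodop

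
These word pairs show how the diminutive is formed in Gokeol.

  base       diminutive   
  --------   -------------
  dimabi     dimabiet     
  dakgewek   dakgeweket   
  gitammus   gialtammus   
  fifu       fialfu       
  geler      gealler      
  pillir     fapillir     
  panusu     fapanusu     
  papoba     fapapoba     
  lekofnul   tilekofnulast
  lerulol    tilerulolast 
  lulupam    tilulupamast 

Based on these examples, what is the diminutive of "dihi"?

dihiet

geler and pillir both end in -r yet inflect differently (gealler, fapillir), so the final letter is not what conditions the rule; the first letter is.
"dihi" begins with d-. The stems beginning with d- (dimabi → dimabiet, dakgewek → dakgeweket) add -et.
So dihi → dihiet.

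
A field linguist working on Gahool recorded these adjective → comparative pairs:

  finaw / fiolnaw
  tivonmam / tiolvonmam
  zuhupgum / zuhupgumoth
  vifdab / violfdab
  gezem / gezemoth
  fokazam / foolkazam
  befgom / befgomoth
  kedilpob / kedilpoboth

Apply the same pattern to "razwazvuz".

razwazvuzoth

vifdab and kedilpob both end in -b yet inflect differently (violfdab, kedilpoboth), so the final letter is not what conditions the rule; the last vowel is.
"razwazvuz" has last vowel 'u'. The one such stem in the data (zuhupgum → zuhupgumoth) adds -oth, so the same rule applies.
The other pattern: stems whose last vowel is 'a' insert -ol- after the first vowel.
So razwazvuz → razwazvuzoth.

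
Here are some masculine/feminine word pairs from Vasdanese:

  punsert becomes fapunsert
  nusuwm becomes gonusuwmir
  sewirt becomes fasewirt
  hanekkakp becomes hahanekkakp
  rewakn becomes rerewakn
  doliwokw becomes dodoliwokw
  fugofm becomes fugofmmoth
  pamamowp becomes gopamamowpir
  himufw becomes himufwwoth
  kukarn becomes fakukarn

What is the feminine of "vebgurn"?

"vebgurn" has second-to-last letter 'r'. The stems whose second-to-last letter is 'r' (punsert → fapunsert, kukarn → fakukarn, sewirt → fasewirt) add the prefix fa-.
So vebgurn → favebgurn.

favebgurn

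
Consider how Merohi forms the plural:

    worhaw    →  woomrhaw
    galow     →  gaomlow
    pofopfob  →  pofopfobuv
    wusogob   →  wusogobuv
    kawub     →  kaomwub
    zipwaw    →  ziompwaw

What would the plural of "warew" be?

"warew" has 2 vowels. The stems with 2 vowels (zipwaw → ziompwaw, worhaw → woomrhaw, galow → gaomlow) insert -om- after the first vowel.
The other pattern: stems with 3 vowels add -uv.
So warew → waomrew.

waomrew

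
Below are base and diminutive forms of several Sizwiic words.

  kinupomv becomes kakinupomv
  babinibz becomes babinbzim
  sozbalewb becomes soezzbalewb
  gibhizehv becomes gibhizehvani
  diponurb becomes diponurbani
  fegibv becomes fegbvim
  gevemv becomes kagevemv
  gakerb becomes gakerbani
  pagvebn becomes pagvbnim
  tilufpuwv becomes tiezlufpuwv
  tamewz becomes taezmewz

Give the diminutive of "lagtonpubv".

"lagtonpubv" has second-to-last letter 'b'. The stems whose second-to-last letter is 'b' (babinibz → babinbzim, pagvebn → pagvbnim, fegibv → fegbvim) delete the last vowel and add -im.
The other patterns: stems whose second-to-last letter is 'w' insert -ez- after the first vowel; stems whose second-to-last letter is 'm' add the prefix ka-; stems whose second-to-last letter is 'h' or 'r' add -ani.
So lagtonpubv → lagtonpbvim.

lagtonpbvim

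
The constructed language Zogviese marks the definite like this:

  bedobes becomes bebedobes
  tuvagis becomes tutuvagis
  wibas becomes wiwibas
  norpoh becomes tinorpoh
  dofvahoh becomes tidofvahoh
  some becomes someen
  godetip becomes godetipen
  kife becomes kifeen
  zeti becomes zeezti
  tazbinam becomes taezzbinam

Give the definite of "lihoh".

"lihoh" ends in -h. The stems ending in -h (norpoh → tinorpoh, dofvahoh → tidofvahoh) add the prefix ti-.
The other patterns: stems ending in -s repeat the first consonant+vowel as a prefix; stems ending in -e or -p add -en; stems ending in -i or -m insert -ez- after the first vowel.
So lihoh → tilihoh.

tilihoh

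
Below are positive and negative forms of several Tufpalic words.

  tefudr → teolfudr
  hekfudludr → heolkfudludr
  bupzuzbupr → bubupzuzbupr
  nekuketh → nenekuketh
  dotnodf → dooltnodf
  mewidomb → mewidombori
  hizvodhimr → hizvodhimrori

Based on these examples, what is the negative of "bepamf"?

bepamfori

tefudr and hizvodhimr both end in -r yet inflect differently (teolfudr, hizvodhimrori), so the final letter is not what conditions the rule; the second-to-last letter is.
"bepamf" has second-to-last letter 'm'. The stems whose second-to-last letter is 'm' (hizvodhimr → hizvodhimrori, mewidomb → mewidombori) add -ori.
The other patterns: stems whose second-to-last letter is 'd' insert -ol- after the first vowel; stems whose second-to-last letter is 'p' or 't' repeat the first consonant+vowel as a prefix.
So bepamf → bepamfori.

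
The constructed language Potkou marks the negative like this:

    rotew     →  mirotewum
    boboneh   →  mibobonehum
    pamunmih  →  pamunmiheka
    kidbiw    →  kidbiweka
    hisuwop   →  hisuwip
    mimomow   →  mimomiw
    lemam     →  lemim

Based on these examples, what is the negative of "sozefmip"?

"sozefmip" has last vowel 'i'. The stems whose last vowel is 'i' (pamunmih → pamunmiheka, kidbiw → kidbiweka) add -eka.
The other patterns: stems whose last vowel is 'e' add mi- … -um around the stem; stems whose last vowel is 'a' or 'o' change the last vowel to 'i'.
So sozefmip → sozefmipeka.

sozefmipeka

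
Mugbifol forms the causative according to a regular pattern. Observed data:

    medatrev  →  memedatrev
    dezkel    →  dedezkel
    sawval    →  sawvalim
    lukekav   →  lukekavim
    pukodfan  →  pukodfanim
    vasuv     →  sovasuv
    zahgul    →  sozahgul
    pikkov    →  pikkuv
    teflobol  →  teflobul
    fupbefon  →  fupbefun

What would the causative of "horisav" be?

dezkel and sawval both end in -l yet inflect differently (dedezkel, sawvalim), so the final letter is not what conditions the rule; the last vowel is.
"horisav" has last vowel 'a'. The stems whose last vowel is 'a' (sawval → sawvalim, lukekav → lukekavim, pukodfan → pukodfanim) add -im.
So horisav → horisavim.

horisavim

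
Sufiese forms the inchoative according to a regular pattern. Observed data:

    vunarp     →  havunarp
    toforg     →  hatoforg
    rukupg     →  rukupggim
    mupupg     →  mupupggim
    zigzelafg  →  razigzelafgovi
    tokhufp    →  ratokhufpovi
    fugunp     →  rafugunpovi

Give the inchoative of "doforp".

hadoforp

"doforp" has second-to-last letter 'r'. The stems whose second-to-last letter is 'r' (vunarp → havunarp, toforg → hatoforg) add the prefix ha-.
The other patterns: stems whose second-to-last letter is 'p' double the final consonant and add -im; stems whose second-to-last letter is 'f' or 'n' add ra- … -ovi around the stem.
So doforp → hadoforp.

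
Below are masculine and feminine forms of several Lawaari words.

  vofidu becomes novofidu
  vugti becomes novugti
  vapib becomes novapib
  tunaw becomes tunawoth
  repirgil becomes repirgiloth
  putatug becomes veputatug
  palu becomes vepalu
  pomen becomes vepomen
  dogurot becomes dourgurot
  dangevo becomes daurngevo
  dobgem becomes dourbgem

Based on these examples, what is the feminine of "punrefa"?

vofidu and palu both end in -u yet inflect differently (novofidu, vepalu), so the final letter is not what conditions the rule; the first letter is.
"punrefa" begins with p-. The stems beginning with p- (putatug → veputatug, palu → vepalu, pomen → vepomen) add the prefix ve-.
So punrefa → vepunrefa.

vepunrefa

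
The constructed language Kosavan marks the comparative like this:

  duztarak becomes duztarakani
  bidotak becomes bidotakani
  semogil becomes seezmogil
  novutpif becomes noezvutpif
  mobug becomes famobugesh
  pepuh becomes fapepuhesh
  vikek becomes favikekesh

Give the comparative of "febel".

duztarak and vikek both end in -k yet inflect differently (duztarakani, favikekesh), so the final letter is not what conditions the rule; the last vowel is.
"febel" has last vowel 'e'. The one such stem in the data (vikek → favikekesh) adds fa- … -esh around the stem, so the same rule applies.
The other patterns: stems whose last vowel is 'a' add -ani; stems whose last vowel is 'i' insert -ez- after the first vowel.
So febel → fafebelesh.

fafebelesh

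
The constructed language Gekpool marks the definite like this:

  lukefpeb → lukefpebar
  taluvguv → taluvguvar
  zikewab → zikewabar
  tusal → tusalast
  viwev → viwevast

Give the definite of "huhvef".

taluvguv and viwev both end in -v yet inflect differently (taluvguvar, viwevast), so the final letter is not what conditions the rule; the number of vowels is.
"huhvef" has 2 vowels. The stems with 2 vowels (tusal → tusalast, viwev → viwevast) add -ast.
The other pattern: stems with 3 vowels add -ar.
So huhvef → huhvefast.

huhvefast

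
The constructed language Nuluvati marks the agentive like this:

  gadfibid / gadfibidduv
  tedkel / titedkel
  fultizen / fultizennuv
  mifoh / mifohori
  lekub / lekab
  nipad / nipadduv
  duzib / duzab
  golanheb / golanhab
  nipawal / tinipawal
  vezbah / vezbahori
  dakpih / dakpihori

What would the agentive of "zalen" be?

zalennuv

vezbah and nipawal both have last vowel 'a' yet inflect differently (vezbahori, tinipawal), so the last vowel is not what conditions the rule; the final letter is.
"zalen" ends in -n. The one such stem in the data (fultizen → fultizennuv) doubles the final consonant and adds -uv (as do nipad, gadfibid), so the same rule applies.
The other patterns: stems ending in -h add -ori; stems ending in -l add the prefix ti-; stems ending in -b change the last vowel to 'a'.
So zalen → zalennuv.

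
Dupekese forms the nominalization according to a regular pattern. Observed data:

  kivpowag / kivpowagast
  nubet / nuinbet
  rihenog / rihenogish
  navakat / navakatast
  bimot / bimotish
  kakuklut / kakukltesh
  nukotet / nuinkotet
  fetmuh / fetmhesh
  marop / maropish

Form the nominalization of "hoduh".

"hoduh" has last vowel 'u'. The stems whose last vowel is 'u' (kakuklut → kakukltesh, fetmuh → fetmhesh) delete the last vowel and add -esh.
The other patterns: stems whose last vowel is 'a' add -ast; stems whose last vowel is 'e' insert -in- after the first vowel; stems whose last vowel is 'o' add -ish.
So hoduh → hodhesh.

hodhesh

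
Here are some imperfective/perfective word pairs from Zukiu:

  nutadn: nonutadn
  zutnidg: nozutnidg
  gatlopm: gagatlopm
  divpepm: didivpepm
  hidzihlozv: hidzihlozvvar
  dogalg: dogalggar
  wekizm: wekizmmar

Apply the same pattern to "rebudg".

zutnidg and dogalg both end in -g yet inflect differently (nozutnidg, dogalggar), so the final letter is not what conditions the rule; the second-to-last letter is.
"rebudg" has second-to-last letter 'd'. The stems whose second-to-last letter is 'd' (nutadn → nonutadn, zutnidg → nozutnidg) add the prefix no-.
So rebudg → norebudg.

norebudg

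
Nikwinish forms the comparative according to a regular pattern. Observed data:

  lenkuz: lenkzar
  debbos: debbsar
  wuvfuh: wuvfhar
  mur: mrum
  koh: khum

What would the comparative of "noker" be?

"noker" has 2 vowels. The stems with 2 vowels (wuvfuh → wuvfhar, debbos → debbsar, lenkuz → lenkzar) delete the last vowel and add -ar.
So noker → nokrar.

nokrar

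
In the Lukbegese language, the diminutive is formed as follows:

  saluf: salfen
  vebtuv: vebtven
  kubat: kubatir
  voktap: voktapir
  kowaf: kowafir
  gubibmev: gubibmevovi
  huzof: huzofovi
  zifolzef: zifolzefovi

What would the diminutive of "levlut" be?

levlten

"levlut" has last vowel 'u'. The stems whose last vowel is 'u' (saluf → salfen, vebtuv → vebtven) delete the last vowel and add -en.
The other patterns: stems whose last vowel is 'a' add -ir; stems whose last vowel is 'e' or 'o' add -ovi.
So levlut → levlten.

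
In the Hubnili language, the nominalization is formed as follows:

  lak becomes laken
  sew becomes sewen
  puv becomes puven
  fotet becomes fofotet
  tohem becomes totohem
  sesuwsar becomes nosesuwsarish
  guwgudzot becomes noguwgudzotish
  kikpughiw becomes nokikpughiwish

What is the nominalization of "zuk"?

fotet and guwgudzot both end in -t yet inflect differently (fofotet, noguwgudzotish), so the final letter is not what conditions the rule; the number of vowels is.
"zuk" has 1 vowel. The stems with 1 vowel (lak → laken, sew → sewen, puv → puven) add -en.
The other patterns: stems with 2 vowels repeat the first consonant+vowel as a prefix; stems with 3 vowels add no- … -ish around the stem.
So zuk → zuken.

zuken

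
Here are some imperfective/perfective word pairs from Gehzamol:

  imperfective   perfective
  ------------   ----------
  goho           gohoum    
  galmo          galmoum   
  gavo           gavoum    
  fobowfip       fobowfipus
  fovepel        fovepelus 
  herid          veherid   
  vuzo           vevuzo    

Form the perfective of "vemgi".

goho and vuzo both end in -o yet inflect differently (gohoum, vevuzo), so the final letter is not what conditions the rule; the first letter is.
"vemgi" begins with v-. The one such stem in the data (vuzo → vevuzo) adds the prefix ve-, so the same rule applies.
The other patterns: stems beginning with g- add -um; stems beginning with f- add -us.
So vemgi → vevemgi.

vevemgi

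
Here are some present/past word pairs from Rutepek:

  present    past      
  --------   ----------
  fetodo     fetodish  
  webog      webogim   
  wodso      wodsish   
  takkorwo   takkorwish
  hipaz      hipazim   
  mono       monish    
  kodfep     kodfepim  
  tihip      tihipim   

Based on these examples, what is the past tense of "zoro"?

zorish

takkorwo and webog both have last vowel 'o' yet inflect differently (takkorwish, webogim), so the last vowel is not what conditions the rule; the final letter is.
"zoro" ends in -o. The stems ending in -o (takkorwo → takkorwish, fetodo → fetodish, wodso → wodsish) drop the final letter and add -ish.
So zoro → zorish.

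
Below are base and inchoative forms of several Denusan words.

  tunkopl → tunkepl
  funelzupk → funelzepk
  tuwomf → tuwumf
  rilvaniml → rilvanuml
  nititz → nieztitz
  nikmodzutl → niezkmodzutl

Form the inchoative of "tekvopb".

tekvepb

tunkopl and rilvaniml both end in -l yet inflect differently (tunkepl, rilvanuml), so the final letter is not what conditions the rule; the second-to-last letter is.
"tekvopb" has second-to-last letter 'p'. The stems whose second-to-last letter is 'p' (tunkopl → tunkepl, funelzupk → funelzepk) change the last vowel to 'e'.
So tekvopb → tekvepb.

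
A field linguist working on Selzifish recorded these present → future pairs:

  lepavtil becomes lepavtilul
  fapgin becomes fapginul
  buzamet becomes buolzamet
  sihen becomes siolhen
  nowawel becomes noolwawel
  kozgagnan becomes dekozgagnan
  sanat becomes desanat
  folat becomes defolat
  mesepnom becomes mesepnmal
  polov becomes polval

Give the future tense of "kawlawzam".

dekawlawzam

fapgin and sihen both end in -n yet inflect differently (fapginul, siolhen), so the final letter is not what conditions the rule; the last vowel is.
"kawlawzam" has last vowel 'a'. The stems whose last vowel is 'a' (kozgagnan → dekozgagnan, sanat → desanat, folat → defolat) add the prefix de-.
So kawlawzam → dekawlawzam.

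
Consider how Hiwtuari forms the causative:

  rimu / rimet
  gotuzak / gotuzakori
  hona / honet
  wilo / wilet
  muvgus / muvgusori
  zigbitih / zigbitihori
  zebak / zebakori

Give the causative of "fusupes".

rimu and muvgus both have last vowel 'u' yet inflect differently (rimet, muvgusori), so the last vowel is not what conditions the rule; whether the stem ends in a vowel or a consonant is.
"fusupes" ends in a consonant. The stems ending in a consonant (muvgus → muvgusori, zigbitih → zigbitihori, gotuzak → gotuzakori) add -ori.
The other pattern: stems ending in a vowel drop the final letter and add -et.
So fusupes → fusupesori.

fusupesori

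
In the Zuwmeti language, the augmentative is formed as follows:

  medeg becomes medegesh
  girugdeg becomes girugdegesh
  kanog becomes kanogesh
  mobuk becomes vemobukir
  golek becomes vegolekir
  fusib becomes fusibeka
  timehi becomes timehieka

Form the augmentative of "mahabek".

medeg and golek both have last vowel 'e' yet inflect differently (medegesh, vegolekir), so the last vowel is not what conditions the rule; the final letter is.
"mahabek" ends in -k. The stems ending in -k (mobuk → vemobukir, golek → vegolekir) add ve- … -ir around the stem.
So mahabek → vemahabekir.

vemahabekir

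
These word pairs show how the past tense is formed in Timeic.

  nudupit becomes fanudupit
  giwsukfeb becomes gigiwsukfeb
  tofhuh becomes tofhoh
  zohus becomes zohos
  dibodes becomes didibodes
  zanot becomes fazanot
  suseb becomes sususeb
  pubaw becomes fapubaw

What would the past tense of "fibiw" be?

dibodes and zohus both end in -s yet inflect differently (didibodes, zohos), so the final letter is not what conditions the rule; the last vowel is.
"fibiw" has last vowel 'i'. The one such stem in the data (nudupit → fanudupit) adds the prefix fa-, so the same rule applies.
So fibiw → fafibiw.

fafibiw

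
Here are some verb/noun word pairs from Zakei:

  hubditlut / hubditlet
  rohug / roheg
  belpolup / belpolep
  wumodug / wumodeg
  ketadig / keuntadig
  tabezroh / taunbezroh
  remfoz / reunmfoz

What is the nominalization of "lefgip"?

rohug and ketadig both end in -g yet inflect differently (roheg, keuntadig), so the final letter is not what conditions the rule; the last vowel is.
"lefgip" has last vowel 'i'. The one such stem in the data (ketadig → keuntadig) inserts -un- after the first vowel (as do tabezroh, remfoz), so the same rule applies.
So lefgip → leunfgip.

leunfgip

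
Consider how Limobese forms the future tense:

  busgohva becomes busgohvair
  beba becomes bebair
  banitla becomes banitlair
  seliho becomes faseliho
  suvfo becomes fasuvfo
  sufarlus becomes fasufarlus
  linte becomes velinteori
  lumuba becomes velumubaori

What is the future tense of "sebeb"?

busgohva and lumuba both end in -a yet inflect differently (busgohvair, velumubaori), so the final letter is not what conditions the rule; the first letter is.
"sebeb" begins with s-. The stems beginning with s- (seliho → faseliho, suvfo → fasuvfo, sufarlus → fasufarlus) add the prefix fa-.
The other patterns: stems beginning with b- add -ir; stems beginning with l- add ve- … -ori around the stem.
So sebeb → fasebeb.

fasebeb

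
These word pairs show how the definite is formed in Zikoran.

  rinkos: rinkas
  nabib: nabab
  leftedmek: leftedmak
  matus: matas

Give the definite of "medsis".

Every pair shown (rinkos → rinkas, nabib → nabab, leftedmek → leftedmak, …) follows the same rule: change the last vowel to 'a'.
So medsis → medsas.

medsas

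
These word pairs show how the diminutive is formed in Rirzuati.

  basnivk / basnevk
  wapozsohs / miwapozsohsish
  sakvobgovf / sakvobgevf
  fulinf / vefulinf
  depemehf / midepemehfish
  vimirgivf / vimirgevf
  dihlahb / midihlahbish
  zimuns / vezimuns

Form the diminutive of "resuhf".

fulinf and depemehf both end in -f yet inflect differently (vefulinf, midepemehfish), so the final letter is not what conditions the rule; the second-to-last letter is.
"resuhf" has second-to-last letter 'h'. The stems whose second-to-last letter is 'h' (depemehf → midepemehfish, dihlahb → midihlahbish, wapozsohs → miwapozsohsish) add mi- … -ish around the stem.
The other patterns: stems whose second-to-last letter is 'n' add the prefix ve-; stems whose second-to-last letter is 'v' change the last vowel to 'e'.
So resuhf → miresuhfish.

miresuhfish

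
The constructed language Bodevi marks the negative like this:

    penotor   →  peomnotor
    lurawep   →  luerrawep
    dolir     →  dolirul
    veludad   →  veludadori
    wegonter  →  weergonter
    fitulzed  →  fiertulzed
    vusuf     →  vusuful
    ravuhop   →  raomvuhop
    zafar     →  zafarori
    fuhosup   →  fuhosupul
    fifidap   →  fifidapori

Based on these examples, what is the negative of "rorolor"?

fuhosup and fifidap both end in -p yet inflect differently (fuhosupul, fifidapori), so the final letter is not what conditions the rule; the last vowel is.
"rorolor" has last vowel 'o'. The stems whose last vowel is 'o' (penotor → peomnotor, ravuhop → raomvuhop) insert -om- after the first vowel.
The other patterns: stems whose last vowel is 'i' or 'u' add -ul; stems whose last vowel is 'a' add -ori; stems whose last vowel is 'e' insert -er- after the first vowel.
So rorolor → roomrolor.

roomrolor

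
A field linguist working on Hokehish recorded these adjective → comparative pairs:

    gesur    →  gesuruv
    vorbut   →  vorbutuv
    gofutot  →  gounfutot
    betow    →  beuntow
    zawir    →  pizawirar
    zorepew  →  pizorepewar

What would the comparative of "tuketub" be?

"tuketub" has last vowel 'u'. The stems whose last vowel is 'u' (gesur → gesuruv, vorbut → vorbutuv) add -uv.
So tuketub → tuketubuv.

tuketubuv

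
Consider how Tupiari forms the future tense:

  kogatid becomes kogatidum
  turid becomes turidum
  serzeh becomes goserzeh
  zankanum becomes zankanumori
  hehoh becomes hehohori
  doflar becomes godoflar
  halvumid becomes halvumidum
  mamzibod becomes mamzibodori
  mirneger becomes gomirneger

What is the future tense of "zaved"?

turid and mamzibod both end in -d yet inflect differently (turidum, mamzibodori), so the final letter is not what conditions the rule; the last vowel is.
"zaved" has last vowel 'e'. The stems whose last vowel is 'e' (serzeh → goserzeh, mirneger → gomirneger) add the prefix go-.
So zaved → gozaved.

gozaved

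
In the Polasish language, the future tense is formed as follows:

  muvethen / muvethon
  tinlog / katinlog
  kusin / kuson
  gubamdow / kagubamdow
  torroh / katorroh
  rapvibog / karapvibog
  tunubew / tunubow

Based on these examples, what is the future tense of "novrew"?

gubamdow and tunubew both end in -w yet inflect differently (kagubamdow, tunubow), so the final letter is not what conditions the rule; the last vowel is.
"novrew" has last vowel 'e'. The stems whose last vowel is 'e' (tunubew → tunubow, muvethen → muvethon) change the last vowel to 'o'.
The other pattern: stems whose last vowel is 'o' add the prefix ka-.
So novrew → novrow.

novrow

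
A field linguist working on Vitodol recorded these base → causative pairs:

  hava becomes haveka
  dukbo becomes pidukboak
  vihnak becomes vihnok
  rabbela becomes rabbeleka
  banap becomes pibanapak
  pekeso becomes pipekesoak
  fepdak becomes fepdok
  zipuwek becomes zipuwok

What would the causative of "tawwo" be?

fepdak and hava both have last vowel 'a' yet inflect differently (fepdok, haveka), so the last vowel is not what conditions the rule; the final letter is.
"tawwo" ends in -o. The stems ending in -o (pekeso → pipekesoak, dukbo → pidukboak) add pi- … -ak around the stem.
The other patterns: stems ending in -k change the last vowel to 'o'; stems ending in -a drop the final letter and add -eka.
So tawwo → pitawwoak.

pitawwoak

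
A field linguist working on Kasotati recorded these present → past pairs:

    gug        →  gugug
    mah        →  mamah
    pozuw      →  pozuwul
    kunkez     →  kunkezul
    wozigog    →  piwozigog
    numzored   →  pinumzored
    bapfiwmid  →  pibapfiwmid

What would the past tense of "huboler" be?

gug and wozigog both end in -g yet inflect differently (gugug, piwozigog), so the final letter is not what conditions the rule; the number of vowels is.
"huboler" has 3 vowels. The stems with 3 vowels (bapfiwmid → pibapfiwmid, wozigog → piwozigog, numzored → pinumzored) add the prefix pi-.
So huboler → pihuboler.

pihuboler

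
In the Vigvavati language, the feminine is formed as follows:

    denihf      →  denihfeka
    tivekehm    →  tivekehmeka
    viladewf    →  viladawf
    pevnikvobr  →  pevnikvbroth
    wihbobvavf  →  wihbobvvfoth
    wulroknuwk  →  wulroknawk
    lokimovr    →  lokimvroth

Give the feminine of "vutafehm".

vutafehmeka

denihf and viladewf both end in -f yet inflect differently (denihfeka, viladawf), so the final letter is not what conditions the rule; the second-to-last letter is.
"vutafehm" has second-to-last letter 'h'. The stems whose second-to-last letter is 'h' (denihf → denihfeka, tivekehm → tivekehmeka) add -eka.
The other patterns: stems whose second-to-last letter is 'w' change the last vowel to 'a'; stems whose second-to-last letter is 'b' or 'v' delete the last vowel and add -oth.
So vutafehm → vutafehmeka.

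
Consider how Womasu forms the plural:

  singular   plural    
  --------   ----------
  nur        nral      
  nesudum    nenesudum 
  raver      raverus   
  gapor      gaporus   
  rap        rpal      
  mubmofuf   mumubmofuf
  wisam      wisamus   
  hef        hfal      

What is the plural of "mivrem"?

mivremus

nur and raver both end in -r yet inflect differently (nral, raverus), so the final letter is not what conditions the rule; the number of vowels is.
"mivrem" has 2 vowels. The stems with 2 vowels (wisam → wisamus, raver → raverus, gapor → gaporus) add -us.
The other patterns: stems with 1 vowel delete the last vowel and add -al; stems with 3 vowels repeat the first consonant+vowel as a prefix.
So mivrem → mivremus.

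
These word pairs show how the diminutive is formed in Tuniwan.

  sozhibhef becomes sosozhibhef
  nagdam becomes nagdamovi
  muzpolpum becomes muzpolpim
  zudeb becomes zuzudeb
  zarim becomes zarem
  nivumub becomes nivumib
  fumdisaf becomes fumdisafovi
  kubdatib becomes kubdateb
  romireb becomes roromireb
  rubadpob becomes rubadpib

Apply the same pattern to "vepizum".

vepizim

nagdam and zarim both end in -m yet inflect differently (nagdamovi, zarem), so the final letter is not what conditions the rule; the last vowel is.
"vepizum" has last vowel 'u'. The stems whose last vowel is 'u' (muzpolpum → muzpolpim, nivumub → nivumib) change the last vowel to 'i'.
The other patterns: stems whose last vowel is 'a' add -ovi; stems whose last vowel is 'i' change the last vowel to 'e'; stems whose last vowel is 'e' repeat the first consonant+vowel as a prefix.
So vepizum → vepizim.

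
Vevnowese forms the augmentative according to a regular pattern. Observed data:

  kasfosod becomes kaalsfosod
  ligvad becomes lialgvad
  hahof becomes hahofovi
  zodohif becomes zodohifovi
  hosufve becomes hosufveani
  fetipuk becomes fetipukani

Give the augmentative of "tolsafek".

tolsafekani

kasfosod and hahof both have last vowel 'o' yet inflect differently (kaalsfosod, hahofovi), so the last vowel is not what conditions the rule; the final letter is.
"tolsafek" ends in -k. The one such stem in the data (fetipuk → fetipukani) adds -ani, so the same rule applies.
The other patterns: stems ending in -d insert -al- after the first vowel; stems ending in -f add -ovi.
So tolsafek → tolsafekani.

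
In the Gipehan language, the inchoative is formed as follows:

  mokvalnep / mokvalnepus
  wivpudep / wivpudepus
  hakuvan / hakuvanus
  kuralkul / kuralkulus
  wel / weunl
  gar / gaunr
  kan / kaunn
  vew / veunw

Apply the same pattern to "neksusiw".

neksusiwus

kuralkul and wel both end in -l yet inflect differently (kuralkulus, weunl), so the final letter is not what conditions the rule; the number of vowels is.
"neksusiw" has 3 vowels. The stems with 3 vowels (mokvalnep → mokvalnepus, wivpudep → wivpudepus, hakuvan → hakuvanus) add -us.
The other pattern: stems with 1 vowel insert -un- after the first vowel.
So neksusiw → neksusiwus.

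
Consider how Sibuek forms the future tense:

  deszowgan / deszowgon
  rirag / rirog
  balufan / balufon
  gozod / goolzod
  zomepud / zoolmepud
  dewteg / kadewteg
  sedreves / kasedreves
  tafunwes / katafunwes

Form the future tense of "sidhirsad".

sidhirsod

"sidhirsad" has last vowel 'a'. The stems whose last vowel is 'a' (deszowgan → deszowgon, rirag → rirog, balufan → balufon) change the last vowel to 'o'.
The other patterns: stems whose last vowel is 'o' or 'u' insert -ol- after the first vowel; stems whose last vowel is 'e' add the prefix ka-.
So sidhirsad → sidhirsod.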